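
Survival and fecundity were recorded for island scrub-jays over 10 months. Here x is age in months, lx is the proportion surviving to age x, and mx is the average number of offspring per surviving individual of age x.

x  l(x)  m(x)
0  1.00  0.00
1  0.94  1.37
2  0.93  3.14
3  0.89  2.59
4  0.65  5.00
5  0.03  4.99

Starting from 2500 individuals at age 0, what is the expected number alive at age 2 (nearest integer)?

Expected survivors = N0 · l_2 = 2500 × 0.93 = 2325 → 2325

2325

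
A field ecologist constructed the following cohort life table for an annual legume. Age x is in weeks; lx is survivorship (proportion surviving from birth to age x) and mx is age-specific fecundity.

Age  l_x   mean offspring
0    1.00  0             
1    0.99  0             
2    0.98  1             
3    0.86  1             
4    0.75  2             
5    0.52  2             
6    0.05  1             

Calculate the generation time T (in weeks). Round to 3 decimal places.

3.621

lx·mx: 0, 0, 0.98, 0.86, 1.5, 1.04, 0.05 → R0 = 4.43
x·lx·mx: 0, 0, 1.96, 2.58, 6, 5.2, 0.3 → Σ = 16.04
T = 16.04 / 4.43 = 3.620767… → 3.621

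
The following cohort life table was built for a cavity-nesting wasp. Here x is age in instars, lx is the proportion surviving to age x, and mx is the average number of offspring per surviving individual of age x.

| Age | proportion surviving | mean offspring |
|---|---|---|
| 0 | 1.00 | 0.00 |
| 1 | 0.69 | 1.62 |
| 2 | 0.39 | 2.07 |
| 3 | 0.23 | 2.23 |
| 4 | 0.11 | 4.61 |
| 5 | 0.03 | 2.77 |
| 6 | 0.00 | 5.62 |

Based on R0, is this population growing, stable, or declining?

growing

R0 = Σ lx·mx = 0 + 1.1178 + 0.8073 + 0.5129 + 0.5071 + 0.0831 + 0 = 3.0282
R0 > 1, so the population is growing.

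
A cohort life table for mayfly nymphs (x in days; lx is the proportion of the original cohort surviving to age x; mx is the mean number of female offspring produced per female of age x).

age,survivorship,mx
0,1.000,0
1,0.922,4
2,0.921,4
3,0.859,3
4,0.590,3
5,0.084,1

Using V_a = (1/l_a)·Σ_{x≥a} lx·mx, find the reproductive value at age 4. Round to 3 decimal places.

lx·mx for x ≥ 4: 1.77, 0.084 → sum = 1.854
V_4 = 1.854 / l_4 = 1.854 / 0.59 = 3.142373… → 3.142

3.142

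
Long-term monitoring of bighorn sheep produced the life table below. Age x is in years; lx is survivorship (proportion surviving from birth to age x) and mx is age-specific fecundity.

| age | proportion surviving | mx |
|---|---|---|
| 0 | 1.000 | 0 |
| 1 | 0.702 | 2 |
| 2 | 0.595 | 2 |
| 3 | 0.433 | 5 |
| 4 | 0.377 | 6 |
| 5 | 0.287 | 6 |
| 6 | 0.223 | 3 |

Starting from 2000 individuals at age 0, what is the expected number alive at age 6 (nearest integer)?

446

Expected survivors = N0 · l_6 = 2000 × 0.223 = 446 → 446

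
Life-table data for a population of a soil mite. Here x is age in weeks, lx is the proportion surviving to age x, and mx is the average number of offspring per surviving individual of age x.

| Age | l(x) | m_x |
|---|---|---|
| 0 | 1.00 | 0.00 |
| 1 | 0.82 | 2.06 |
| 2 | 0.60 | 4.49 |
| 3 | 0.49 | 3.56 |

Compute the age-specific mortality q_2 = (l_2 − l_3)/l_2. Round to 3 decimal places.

q_2 = (l_2 − l_3) / l_2 = (0.6 − 0.49) / 0.6
     = 0.11 / 0.6 = 0.183333… → 0.183

0.183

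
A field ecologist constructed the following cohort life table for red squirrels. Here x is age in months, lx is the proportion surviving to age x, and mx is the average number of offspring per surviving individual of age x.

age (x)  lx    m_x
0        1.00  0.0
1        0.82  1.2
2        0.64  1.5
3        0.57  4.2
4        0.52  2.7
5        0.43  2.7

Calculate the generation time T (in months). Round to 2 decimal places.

lx·mx: 0, 0.984, 0.96, 2.394, 1.404, 1.161 → R0 = 6.903
x·lx·mx: 0, 0.984, 1.92, 7.182, 5.616, 5.805 → Σ = 21.507
T = 21.507 / 6.903 = 3.115602… → 3.12

3.12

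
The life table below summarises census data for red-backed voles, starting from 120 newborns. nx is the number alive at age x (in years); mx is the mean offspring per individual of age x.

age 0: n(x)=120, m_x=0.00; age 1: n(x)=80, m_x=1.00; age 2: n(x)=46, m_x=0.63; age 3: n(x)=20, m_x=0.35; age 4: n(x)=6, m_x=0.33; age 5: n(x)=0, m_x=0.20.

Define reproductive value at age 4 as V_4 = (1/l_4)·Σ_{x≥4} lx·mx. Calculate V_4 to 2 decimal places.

0.33

lx = nx/n0 = nx/120: 1, 0.66667…, 0.38333…, 0.16667…, 0.05, 0
lx·mx for x ≥ 4: 0.0165, 0 → sum = 0.0165
V_4 = 0.0165 / l_4 = 0.0165 / 0.05 = 0.33 → 0.33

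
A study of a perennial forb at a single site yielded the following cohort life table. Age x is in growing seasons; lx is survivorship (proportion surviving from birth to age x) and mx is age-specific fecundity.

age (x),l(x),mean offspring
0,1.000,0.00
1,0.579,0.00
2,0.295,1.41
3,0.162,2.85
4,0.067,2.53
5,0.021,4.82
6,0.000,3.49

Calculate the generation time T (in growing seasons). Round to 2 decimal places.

2.96

lx·mx: 0, 0, 0.41595, 0.4617, 0.16951, 0.10122, 0 → R0 = 1.14838
x·lx·mx: 0, 0, 0.8319, 1.3851, 0.67804, 0.5061, 0 → Σ = 3.40114
T = 3.40114 / 1.14838 = 2.961685… → 2.96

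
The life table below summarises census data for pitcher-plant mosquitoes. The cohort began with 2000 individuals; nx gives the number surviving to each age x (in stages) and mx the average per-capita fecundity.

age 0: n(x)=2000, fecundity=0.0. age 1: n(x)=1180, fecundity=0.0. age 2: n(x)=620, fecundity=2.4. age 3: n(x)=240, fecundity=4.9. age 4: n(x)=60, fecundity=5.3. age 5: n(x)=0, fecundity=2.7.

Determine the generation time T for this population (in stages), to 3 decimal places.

lx = nx/n0 = nx/2000: 1, 0.59, 0.31, 0.12, 0.03, 0
lx·mx: 0, 0, 0.744, 0.588, 0.159, 0 → R0 = 1.491
x·lx·mx: 0, 0, 1.488, 1.764, 0.636, 0 → Σ = 3.888
T = 3.888 / 1.491 = 2.607646… → 2.608

2.608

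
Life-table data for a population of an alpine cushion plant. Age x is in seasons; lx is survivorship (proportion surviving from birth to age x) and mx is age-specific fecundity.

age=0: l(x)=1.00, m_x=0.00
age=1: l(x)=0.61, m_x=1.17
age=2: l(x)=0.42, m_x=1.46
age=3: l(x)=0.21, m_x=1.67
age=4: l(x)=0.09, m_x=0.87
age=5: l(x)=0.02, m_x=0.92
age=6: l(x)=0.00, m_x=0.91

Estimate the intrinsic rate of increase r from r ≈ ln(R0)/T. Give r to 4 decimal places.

R0 = Σ lx·mx = 0 + 0.7137 + 0.6132 + 0.3507 + 0.0783 + 0.0184 + 0 = 1.7743
Σ x·lx·mx = 3.3974; T = 3.3974/1.7743 = 1.91478…
r ≈ ln(R0)/T = ln(1.7743)/1.91478… = 0.299463… → 0.2995

0.2995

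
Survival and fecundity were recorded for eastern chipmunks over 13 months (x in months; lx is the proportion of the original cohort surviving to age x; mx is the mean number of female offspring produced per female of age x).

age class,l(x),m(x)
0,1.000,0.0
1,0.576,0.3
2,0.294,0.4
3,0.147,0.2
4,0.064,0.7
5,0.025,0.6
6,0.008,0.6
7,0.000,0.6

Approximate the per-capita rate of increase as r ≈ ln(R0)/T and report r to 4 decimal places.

-0.4717

R0 = Σ lx·mx = 0 + 0.1728 + 0.1176 + 0.0294 + 0.0448 + 0.015 + 0.0048 + 0 = 0.3844
Σ x·lx·mx = 0.7792; T = 0.7792/0.3844 = 2.02706…
r ≈ ln(R0)/T = ln(0.3844)/2.02706… = -0.471655… → -0.4717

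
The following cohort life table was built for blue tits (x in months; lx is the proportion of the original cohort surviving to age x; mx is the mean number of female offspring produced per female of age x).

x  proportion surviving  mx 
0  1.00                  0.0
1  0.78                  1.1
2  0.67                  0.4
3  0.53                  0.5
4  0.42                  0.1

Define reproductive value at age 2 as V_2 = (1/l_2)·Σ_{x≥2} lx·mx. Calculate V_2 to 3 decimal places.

lx·mx for x ≥ 2: 0.268, 0.265, 0.042 → sum = 0.575
V_2 = 0.575 / l_2 = 0.575 / 0.67 = 0.858209… → 0.858

0.858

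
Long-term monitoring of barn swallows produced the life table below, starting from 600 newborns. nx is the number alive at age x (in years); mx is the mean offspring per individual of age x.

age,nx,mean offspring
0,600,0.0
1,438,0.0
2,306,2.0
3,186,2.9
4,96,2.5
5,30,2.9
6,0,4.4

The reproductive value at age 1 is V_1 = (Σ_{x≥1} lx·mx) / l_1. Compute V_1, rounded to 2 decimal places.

3.38

lx = nx/n0 = nx/600: 1, 0.73, 0.51, 0.31, 0.16, 0.05, 0
lx·mx for x ≥ 1: 0, 1.02, 0.899, 0.4, 0.145, 0 → sum = 2.464
V_1 = 2.464 / l_1 = 2.464 / 0.73 = 3.375342… → 3.38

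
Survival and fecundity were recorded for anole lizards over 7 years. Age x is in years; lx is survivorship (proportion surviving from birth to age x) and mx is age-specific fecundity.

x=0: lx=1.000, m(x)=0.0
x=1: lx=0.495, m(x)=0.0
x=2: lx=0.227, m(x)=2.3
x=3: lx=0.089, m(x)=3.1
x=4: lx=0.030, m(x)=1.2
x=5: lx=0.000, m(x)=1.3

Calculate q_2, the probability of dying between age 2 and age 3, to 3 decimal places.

q_2 = (l_2 − l_3) / l_2 = (0.227 − 0.089) / 0.227
     = 0.138 / 0.227 = 0.60793… → 0.608

0.608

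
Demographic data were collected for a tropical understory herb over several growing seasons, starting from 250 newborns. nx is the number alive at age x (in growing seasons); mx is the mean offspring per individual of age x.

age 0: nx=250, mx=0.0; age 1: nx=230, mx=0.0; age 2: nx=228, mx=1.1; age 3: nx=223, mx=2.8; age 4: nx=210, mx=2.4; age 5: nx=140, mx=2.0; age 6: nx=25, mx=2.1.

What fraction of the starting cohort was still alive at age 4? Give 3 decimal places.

l_4 = n_4/n_0 = 210/250 = 0.84 → 0.840

0.840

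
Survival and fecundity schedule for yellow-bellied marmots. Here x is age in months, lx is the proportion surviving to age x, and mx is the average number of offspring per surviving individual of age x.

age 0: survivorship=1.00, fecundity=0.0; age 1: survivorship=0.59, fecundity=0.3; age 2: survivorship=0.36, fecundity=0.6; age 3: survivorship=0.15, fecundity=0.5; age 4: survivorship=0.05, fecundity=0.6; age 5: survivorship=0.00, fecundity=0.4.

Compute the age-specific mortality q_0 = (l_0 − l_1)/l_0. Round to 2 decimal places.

0.41

q_0 = (l_0 − l_1) / l_0 = (1 − 0.59) / 1
     = 0.41 / 1 = 0.41 → 0.41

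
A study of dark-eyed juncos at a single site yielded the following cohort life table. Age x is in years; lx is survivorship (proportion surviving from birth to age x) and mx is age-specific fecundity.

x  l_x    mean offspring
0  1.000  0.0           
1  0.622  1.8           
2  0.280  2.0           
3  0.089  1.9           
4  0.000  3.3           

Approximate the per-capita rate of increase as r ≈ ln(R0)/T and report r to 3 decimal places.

R0 = Σ lx·mx = 0 + 1.1196 + 0.56 + 0.1691 + 0 = 1.8487
Σ x·lx·mx = 2.7469; T = 2.7469/1.8487 = 1.48585…
r ≈ ln(R0)/T = ln(1.8487)/1.48585… = 0.41355… → 0.414

0.414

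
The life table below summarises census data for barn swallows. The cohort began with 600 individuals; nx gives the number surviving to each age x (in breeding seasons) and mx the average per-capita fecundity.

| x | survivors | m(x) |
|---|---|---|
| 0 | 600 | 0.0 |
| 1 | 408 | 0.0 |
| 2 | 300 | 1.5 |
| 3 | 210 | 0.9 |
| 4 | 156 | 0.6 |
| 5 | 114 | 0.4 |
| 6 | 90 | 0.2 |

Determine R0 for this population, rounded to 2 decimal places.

1.33

lx = nx/n0 = nx/600: 1, 0.68, 0.5, 0.35, 0.26, 0.19, 0.15
lx·mx by age: 0, 0, 0.75, 0.315, 0.156, 0.076, 0.03
R0 = Σ lx·mx = 1.327 → 1.33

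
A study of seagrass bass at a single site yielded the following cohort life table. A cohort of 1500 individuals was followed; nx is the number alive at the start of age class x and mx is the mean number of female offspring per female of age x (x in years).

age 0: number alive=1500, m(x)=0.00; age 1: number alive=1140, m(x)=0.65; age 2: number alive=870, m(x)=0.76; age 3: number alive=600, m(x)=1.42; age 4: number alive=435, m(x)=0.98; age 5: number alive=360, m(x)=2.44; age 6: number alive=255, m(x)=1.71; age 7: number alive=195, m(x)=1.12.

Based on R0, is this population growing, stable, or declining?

growing

lx = nx/n0 = nx/1500: 1, 0.76, 0.58, 0.4, 0.29, 0.24, 0.17, 0.13
R0 = Σ lx·mx = 0 + 0.494 + 0.4408 + 0.568 + 0.2842 + 0.5856 + 0.2907 + 0.1456 = 2.8089
R0 > 1, so the population is growing.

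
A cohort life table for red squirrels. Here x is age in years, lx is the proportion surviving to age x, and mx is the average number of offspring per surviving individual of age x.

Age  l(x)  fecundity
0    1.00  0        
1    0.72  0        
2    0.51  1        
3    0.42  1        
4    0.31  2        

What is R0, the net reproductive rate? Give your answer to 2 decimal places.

1.55

lx·mx by age: 0, 0, 0.51, 0.42, 0.62
R0 = Σ lx·mx = 1.55 → 1.55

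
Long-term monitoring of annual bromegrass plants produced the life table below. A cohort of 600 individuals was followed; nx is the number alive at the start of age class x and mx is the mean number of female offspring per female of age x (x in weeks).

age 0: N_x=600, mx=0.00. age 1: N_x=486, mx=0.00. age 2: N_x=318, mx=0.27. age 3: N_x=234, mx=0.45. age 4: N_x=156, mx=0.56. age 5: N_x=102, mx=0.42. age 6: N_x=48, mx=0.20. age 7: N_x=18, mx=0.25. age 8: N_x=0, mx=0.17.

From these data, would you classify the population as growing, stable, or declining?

lx = nx/n0 = nx/600: 1, 0.81, 0.53, 0.39, 0.26, 0.17, 0.08, 0.03, 0
R0 = Σ lx·mx = 0 + 0 + 0.1431 + 0.1755 + 0.1456 + 0.0714 + 0.016 + 0.0075 + 0 = 0.5591
R0 < 1, so the population is declining.

declining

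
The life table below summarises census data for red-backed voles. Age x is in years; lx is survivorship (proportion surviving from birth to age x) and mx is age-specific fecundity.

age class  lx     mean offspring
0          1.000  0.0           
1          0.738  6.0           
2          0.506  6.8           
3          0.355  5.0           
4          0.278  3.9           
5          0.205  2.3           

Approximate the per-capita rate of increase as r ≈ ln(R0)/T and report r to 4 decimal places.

1.1598

R0 = Σ lx·mx = 0 + 4.428 + 3.4408 + 1.775 + 1.0842 + 0.4715 = 11.1995
Σ x·lx·mx = 23.3289; T = 23.3289/11.1995 = 2.08303…
r ≈ ln(R0)/T = ln(11.1995)/2.08303… = 1.159786… → 1.1598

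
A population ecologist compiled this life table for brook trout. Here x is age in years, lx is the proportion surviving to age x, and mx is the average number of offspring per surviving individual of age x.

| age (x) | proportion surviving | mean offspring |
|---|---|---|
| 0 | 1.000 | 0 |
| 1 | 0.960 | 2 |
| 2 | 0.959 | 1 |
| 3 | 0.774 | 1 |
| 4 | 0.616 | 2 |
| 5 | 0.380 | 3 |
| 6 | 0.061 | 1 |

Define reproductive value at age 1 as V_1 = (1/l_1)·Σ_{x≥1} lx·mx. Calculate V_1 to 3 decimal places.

lx·mx for x ≥ 1: 1.92, 0.959, 0.774, 1.232, 1.14, 0.061 → sum = 6.086
V_1 = 6.086 / l_1 = 6.086 / 0.96 = 6.339583… → 6.340

6.340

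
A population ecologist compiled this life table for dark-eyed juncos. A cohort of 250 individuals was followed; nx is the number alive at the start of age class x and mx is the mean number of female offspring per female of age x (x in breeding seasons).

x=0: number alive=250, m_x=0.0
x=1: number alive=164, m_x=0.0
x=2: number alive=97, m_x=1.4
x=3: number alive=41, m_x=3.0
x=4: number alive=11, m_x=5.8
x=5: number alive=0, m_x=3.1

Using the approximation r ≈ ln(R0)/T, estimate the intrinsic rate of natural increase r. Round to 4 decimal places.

0.0918

lx = nx/n0 = nx/250: 1, 0.656, 0.388, 0.164, 0.044, 0
R0 = Σ lx·mx = 0 + 0 + 0.5432 + 0.492 + 0.2552 + 0 = 1.2904
Σ x·lx·mx = 3.5832; T = 3.5832/1.2904 = 2.77681…
r ≈ ln(R0)/T = ln(1.2904)/2.77681… = 0.091815… → 0.0918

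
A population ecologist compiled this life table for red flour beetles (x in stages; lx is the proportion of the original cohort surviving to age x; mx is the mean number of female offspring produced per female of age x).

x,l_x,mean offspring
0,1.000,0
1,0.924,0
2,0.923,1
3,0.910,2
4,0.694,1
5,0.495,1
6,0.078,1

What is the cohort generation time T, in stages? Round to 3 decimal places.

lx·mx: 0, 0, 0.923, 1.82, 0.694, 0.495, 0.078 → R0 = 4.01
x·lx·mx: 0, 0, 1.846, 5.46, 2.776, 2.475, 0.468 → Σ = 13.025
T = 13.025 / 4.01 = 3.24813… → 3.248

3.248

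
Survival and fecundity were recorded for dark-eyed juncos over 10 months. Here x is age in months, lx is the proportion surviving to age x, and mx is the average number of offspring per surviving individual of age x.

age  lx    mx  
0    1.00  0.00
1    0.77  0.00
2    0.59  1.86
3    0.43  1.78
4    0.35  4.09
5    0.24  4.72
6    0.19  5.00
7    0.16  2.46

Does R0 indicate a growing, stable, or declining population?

growing

R0 = Σ lx·mx = 0 + 0 + 1.0974 + 0.7654 + 1.4315 + 1.1328 + 0.95 + 0.3936 = 5.7707
R0 > 1, so the population is growing.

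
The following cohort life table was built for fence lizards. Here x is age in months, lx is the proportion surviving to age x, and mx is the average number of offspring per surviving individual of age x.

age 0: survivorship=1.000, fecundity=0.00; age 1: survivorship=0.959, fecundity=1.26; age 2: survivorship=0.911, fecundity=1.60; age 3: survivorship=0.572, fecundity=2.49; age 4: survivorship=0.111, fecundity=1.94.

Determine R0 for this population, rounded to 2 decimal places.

4.31

lx·mx by age: 0, 1.20834, 1.4576, 1.42428, 0.21534
R0 = Σ lx·mx = 4.30556 → 4.31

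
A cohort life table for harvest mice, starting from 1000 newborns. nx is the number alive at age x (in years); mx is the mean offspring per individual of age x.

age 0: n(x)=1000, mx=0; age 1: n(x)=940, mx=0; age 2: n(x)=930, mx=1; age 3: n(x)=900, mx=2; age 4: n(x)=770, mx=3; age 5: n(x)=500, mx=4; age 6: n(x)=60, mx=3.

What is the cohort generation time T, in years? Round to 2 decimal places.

lx = nx/n0 = nx/1000: 1, 0.94, 0.93, 0.9, 0.77, 0.5, 0.06
lx·mx: 0, 0, 0.93, 1.8, 2.31, 2, 0.18 → R0 = 7.22
x·lx·mx: 0, 0, 1.86, 5.4, 9.24, 10, 1.08 → Σ = 27.58
T = 27.58 / 7.22 = 3.819945… → 3.82

3.82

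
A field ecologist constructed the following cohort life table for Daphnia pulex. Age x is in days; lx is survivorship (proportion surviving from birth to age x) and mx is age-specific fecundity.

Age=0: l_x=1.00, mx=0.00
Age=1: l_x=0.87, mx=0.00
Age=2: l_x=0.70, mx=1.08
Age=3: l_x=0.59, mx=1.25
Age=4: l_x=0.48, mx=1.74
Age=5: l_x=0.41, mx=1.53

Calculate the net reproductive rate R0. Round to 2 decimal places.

2.96

lx·mx by age: 0, 0, 0.756, 0.7375, 0.8352, 0.6273
R0 = Σ lx·mx = 2.956 → 2.96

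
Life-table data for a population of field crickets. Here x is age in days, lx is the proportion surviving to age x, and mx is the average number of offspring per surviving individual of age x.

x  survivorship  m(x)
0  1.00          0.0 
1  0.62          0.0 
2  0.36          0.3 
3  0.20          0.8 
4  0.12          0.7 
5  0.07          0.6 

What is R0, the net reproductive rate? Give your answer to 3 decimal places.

0.394

lx·mx by age: 0, 0, 0.108, 0.16, 0.084, 0.042
R0 = Σ lx·mx = 0.394 → 0.394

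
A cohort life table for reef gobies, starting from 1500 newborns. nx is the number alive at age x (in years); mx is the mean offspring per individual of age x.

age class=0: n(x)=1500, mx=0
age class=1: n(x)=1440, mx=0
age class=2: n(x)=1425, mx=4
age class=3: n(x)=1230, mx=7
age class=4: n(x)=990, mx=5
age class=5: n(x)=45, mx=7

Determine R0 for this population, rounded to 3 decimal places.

lx = nx/n0 = nx/1500: 1, 0.96, 0.95, 0.82, 0.66, 0.03
lx·mx by age: 0, 0, 3.8, 5.74, 3.3, 0.21
R0 = Σ lx·mx = 13.05 → 13.050

13.050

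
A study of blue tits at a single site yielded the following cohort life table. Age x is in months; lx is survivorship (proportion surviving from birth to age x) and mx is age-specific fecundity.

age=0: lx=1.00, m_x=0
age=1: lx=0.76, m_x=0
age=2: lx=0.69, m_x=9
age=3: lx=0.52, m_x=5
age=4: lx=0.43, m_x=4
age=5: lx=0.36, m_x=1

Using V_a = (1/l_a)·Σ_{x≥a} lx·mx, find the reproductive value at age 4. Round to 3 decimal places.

4.837

lx·mx for x ≥ 4: 1.72, 0.36 → sum = 2.08
V_4 = 2.08 / l_4 = 2.08 / 0.43 = 4.837209… → 4.837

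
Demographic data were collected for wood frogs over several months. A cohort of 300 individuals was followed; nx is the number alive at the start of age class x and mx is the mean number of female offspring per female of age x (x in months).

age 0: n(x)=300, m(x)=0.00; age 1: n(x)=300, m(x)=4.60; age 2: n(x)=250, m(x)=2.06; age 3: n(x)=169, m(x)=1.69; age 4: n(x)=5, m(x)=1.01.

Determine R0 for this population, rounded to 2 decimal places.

7.29

lx = nx/n0 = nx/300: 1, 1, 0.83333…, 0.56333…, 0.01667…
lx·mx by age: 0, 4.6, 1.716667…, 0.952033…, 0.016833…
R0 = Σ lx·mx = 7.285533… → 7.29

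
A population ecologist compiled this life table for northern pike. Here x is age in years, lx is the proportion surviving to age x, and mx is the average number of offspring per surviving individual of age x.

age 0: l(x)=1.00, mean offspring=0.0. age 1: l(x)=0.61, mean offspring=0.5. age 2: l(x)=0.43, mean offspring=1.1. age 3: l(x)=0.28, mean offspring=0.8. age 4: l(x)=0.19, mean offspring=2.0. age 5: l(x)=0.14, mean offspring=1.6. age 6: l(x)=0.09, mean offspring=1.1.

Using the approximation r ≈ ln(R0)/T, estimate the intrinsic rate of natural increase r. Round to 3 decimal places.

R0 = Σ lx·mx = 0 + 0.305 + 0.473 + 0.224 + 0.38 + 0.224 + 0.099 = 1.705
Σ x·lx·mx = 5.157; T = 5.157/1.705 = 3.02463…
r ≈ ln(R0)/T = ln(1.705)/3.02463… = 0.17641… → 0.176

0.176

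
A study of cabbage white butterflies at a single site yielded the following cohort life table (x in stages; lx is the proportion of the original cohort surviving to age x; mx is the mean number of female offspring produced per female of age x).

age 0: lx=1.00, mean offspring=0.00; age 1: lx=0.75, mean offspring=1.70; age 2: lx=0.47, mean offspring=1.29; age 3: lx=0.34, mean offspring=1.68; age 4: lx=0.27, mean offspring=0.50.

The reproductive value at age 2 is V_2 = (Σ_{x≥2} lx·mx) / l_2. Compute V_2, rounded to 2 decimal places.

2.79

lx·mx for x ≥ 2: 0.6063, 0.5712, 0.135 → sum = 1.3125
V_2 = 1.3125 / l_2 = 1.3125 / 0.47 = 2.792553… → 2.79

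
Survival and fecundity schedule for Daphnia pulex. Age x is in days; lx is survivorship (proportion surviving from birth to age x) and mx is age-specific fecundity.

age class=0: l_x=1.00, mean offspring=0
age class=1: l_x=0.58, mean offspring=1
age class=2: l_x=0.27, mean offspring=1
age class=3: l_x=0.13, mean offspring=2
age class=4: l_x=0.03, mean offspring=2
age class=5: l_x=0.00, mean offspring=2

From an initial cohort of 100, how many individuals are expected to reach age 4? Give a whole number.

Expected survivors = N0 · l_4 = 100 × 0.03 = 3 → 3

3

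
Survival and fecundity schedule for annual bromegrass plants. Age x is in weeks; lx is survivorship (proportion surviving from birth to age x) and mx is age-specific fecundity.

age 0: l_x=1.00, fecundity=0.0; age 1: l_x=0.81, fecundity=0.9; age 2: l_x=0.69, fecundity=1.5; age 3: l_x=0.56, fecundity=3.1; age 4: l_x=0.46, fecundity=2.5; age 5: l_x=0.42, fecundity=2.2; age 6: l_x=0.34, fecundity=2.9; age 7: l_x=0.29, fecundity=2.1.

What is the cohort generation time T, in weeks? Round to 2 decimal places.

3.82

lx·mx: 0, 0.729, 1.035, 1.736, 1.15, 0.924, 0.986, 0.609 → R0 = 7.169
x·lx·mx: 0, 0.729, 2.07, 5.208, 4.6, 4.62, 5.916, 4.263 → Σ = 27.406
T = 27.406 / 7.169 = 3.822848… → 3.82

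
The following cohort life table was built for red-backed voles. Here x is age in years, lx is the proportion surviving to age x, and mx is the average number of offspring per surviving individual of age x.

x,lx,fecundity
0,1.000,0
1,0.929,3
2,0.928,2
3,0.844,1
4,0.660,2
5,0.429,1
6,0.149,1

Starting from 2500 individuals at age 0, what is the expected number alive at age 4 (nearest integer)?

Expected survivors = N0 · l_4 = 2500 × 0.660 = 1650 → 1650

1650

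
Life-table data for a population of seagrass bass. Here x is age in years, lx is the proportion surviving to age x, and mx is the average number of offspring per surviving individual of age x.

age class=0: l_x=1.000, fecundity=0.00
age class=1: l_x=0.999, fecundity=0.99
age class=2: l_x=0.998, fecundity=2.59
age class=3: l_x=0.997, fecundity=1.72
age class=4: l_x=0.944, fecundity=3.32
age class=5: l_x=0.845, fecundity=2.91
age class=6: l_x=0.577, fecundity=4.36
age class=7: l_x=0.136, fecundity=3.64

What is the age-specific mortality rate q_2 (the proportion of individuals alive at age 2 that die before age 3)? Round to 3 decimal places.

0.001

q_2 = (l_2 − l_3) / l_2 = (0.998 − 0.997) / 0.998
     = 0.001 / 0.998 = 0.001002… → 0.001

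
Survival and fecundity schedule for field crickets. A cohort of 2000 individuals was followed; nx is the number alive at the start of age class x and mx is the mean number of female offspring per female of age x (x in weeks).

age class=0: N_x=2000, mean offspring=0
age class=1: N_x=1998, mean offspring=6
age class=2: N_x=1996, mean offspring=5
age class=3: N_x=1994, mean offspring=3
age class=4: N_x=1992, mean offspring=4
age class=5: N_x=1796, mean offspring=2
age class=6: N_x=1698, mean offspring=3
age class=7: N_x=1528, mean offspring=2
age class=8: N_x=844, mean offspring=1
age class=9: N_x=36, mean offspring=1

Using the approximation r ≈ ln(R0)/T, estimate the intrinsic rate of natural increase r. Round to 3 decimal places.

0.975

lx = nx/n0 = nx/2000: 1, 0.999, 0.998, 0.997, 0.996, 0.898, 0.849, 0.764, 0.422, 0.018
R0 = Σ lx·mx = 0 + 5.994 + 4.99 + 2.991 + 3.984 + 1.796 + 2.547 + 1.528 + 0.422 + 0.018 = 24.27
Σ x·lx·mx = 79.379; T = 79.379/24.27 = 3.27066…
r ≈ ln(R0)/T = ln(24.27)/3.27066… = 0.97511… → 0.975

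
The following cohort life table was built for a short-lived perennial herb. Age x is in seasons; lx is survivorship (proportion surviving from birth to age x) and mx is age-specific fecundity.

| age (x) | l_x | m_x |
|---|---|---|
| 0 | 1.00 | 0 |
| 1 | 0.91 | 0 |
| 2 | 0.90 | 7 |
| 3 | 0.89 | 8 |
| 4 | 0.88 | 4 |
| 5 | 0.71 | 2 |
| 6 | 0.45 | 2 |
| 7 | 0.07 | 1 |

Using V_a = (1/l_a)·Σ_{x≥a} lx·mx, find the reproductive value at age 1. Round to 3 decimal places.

21.242

lx·mx for x ≥ 1: 0, 6.3, 7.12, 3.52, 1.42, 0.9, 0.07 → sum = 19.33
V_1 = 19.33 / l_1 = 19.33 / 0.91 = 21.241758… → 21.242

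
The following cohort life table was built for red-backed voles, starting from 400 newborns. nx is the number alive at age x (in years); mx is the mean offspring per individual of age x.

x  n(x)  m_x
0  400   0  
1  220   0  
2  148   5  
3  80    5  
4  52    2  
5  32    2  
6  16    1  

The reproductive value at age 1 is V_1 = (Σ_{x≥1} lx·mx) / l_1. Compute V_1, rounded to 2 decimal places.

lx = nx/n0 = nx/400: 1, 0.55, 0.37, 0.2, 0.13, 0.08, 0.04
lx·mx for x ≥ 1: 0, 1.85, 1, 0.26, 0.16, 0.04 → sum = 3.31
V_1 = 3.31 / l_1 = 3.31 / 0.55 = 6.018182… → 6.02

6.02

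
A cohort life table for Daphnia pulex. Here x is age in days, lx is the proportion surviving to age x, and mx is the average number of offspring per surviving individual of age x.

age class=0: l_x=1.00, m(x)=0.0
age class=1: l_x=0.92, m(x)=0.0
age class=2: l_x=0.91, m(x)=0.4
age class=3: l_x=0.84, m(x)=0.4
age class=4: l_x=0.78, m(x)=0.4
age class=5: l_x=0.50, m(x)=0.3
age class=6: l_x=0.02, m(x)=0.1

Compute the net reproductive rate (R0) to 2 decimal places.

lx·mx by age: 0, 0, 0.364, 0.336, 0.312, 0.15, 0.002
R0 = Σ lx·mx = 1.164 → 1.16

1.16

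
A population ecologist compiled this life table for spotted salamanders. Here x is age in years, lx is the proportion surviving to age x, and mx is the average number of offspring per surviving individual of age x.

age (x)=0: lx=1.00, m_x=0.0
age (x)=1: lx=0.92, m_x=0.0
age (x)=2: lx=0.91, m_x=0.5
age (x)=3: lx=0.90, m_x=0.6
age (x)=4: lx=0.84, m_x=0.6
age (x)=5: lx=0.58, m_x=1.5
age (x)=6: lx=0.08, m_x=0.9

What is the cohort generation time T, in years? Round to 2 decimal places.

lx·mx: 0, 0, 0.455, 0.54, 0.504, 0.87, 0.072 → R0 = 2.441
x·lx·mx: 0, 0, 0.91, 1.62, 2.016, 4.35, 0.432 → Σ = 9.328
T = 9.328 / 2.441 = 3.821385… → 3.82

3.82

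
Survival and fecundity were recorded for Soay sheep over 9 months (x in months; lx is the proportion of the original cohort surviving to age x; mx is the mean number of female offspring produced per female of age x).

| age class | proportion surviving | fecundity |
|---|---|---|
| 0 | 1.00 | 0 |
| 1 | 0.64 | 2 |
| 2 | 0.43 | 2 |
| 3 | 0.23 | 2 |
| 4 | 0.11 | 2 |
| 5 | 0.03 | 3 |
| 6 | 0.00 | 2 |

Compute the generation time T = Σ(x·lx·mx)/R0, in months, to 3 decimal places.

1.962

lx·mx: 0, 1.28, 0.86, 0.46, 0.22, 0.09, 0 → R0 = 2.91
x·lx·mx: 0, 1.28, 1.72, 1.38, 0.88, 0.45, 0 → Σ = 5.71
T = 5.71 / 2.91 = 1.962199… → 1.962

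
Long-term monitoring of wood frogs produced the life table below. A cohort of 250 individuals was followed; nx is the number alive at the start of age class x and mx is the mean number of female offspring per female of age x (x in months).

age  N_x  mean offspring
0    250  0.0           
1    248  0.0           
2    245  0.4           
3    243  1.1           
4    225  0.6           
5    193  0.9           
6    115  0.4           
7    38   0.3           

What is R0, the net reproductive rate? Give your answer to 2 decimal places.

2.93

lx = nx/n0 = nx/250: 1, 0.992, 0.98, 0.972, 0.9, 0.772, 0.46, 0.152
lx·mx by age: 0, 0, 0.392, 1.0692, 0.54, 0.6948, 0.184, 0.0456
R0 = Σ lx·mx = 2.9256 → 2.93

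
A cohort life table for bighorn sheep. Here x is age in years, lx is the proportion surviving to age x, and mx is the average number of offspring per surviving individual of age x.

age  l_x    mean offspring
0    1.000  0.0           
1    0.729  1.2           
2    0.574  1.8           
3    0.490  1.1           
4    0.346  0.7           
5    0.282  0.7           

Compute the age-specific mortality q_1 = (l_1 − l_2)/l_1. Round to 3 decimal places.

0.213

q_1 = (l_1 − l_2) / l_1 = (0.729 − 0.574) / 0.729
     = 0.155 / 0.729 = 0.21262… → 0.213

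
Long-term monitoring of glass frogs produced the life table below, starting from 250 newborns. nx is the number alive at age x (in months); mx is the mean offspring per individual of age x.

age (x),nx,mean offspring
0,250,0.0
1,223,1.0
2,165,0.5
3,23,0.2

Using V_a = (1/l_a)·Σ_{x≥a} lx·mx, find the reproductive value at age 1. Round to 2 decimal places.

lx = nx/n0 = nx/250: 1, 0.892, 0.66, 0.092
lx·mx for x ≥ 1: 0.892, 0.33, 0.0184 → sum = 1.2404
V_1 = 1.2404 / l_1 = 1.2404 / 0.892 = 1.390583… → 1.39

1.39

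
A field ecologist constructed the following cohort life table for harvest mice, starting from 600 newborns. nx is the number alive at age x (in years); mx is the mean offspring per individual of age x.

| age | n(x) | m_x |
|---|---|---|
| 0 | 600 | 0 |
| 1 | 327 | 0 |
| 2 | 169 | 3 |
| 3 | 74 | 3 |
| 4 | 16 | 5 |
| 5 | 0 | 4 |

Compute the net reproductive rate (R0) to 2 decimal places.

lx = nx/n0 = nx/600: 1, 0.545, 0.28167…, 0.12333…, 0.02667…, 0
lx·mx by age: 0, 0, 0.845…, 0.37…, 0.133333…, 0
R0 = Σ lx·mx = 1.348333… → 1.35

1.35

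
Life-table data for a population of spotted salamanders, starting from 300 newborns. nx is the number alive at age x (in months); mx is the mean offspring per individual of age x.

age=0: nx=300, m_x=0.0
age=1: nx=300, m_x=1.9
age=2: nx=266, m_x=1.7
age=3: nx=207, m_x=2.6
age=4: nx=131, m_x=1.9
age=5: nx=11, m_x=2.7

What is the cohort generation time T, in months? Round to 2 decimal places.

lx = nx/n0 = nx/300: 1, 1, 0.88667…, 0.69, 0.43667…, 0.03667…
lx·mx: 0, 1.9, 1.507333…, 1.794, 0.829667…, 0.099… → R0 = 6.13…
x·lx·mx: 0, 1.9, 3.014667…, 5.382, 3.318667…, 0.495… → Σ = 14.110333…
T = 14.110333… / 6.13… = 2.301849… → 2.30

2.30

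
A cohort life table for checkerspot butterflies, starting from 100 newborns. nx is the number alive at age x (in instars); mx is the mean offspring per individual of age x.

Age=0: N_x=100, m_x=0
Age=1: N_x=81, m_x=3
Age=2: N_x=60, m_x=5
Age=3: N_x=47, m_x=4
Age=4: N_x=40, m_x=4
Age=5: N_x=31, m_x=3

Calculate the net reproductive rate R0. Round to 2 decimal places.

9.84

lx = nx/n0 = nx/100: 1, 0.81, 0.6, 0.47, 0.4, 0.31
lx·mx by age: 0, 2.43, 3, 1.88, 1.6, 0.93
R0 = Σ lx·mx = 9.84 → 9.84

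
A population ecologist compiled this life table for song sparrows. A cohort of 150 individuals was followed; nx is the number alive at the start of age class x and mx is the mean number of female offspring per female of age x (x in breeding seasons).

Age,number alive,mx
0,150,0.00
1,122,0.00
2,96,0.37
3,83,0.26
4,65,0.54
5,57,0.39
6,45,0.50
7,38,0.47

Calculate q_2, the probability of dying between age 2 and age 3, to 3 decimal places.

lx = nx/n0 = nx/150: 1, 0.81333…, 0.64, 0.55333…, 0.43333…, 0.38, 0.3, 0.25333…
q_2 = (l_2 − l_3) / l_2 = (0.64 − 0.553333…) / 0.64
     = 0.086667… / 0.64 = 0.135417… → 0.135

0.135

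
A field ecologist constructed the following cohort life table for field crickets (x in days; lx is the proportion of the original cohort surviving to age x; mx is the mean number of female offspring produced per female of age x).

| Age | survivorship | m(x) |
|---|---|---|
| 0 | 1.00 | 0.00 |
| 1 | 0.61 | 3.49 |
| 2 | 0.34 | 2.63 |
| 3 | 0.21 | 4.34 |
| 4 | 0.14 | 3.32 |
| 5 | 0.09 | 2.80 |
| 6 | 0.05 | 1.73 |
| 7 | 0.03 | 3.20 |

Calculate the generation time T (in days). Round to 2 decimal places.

lx·mx: 0, 2.1289, 0.8942, 0.9114, 0.4648, 0.252, 0.0865, 0.096 → R0 = 4.8338
x·lx·mx: 0, 2.1289, 1.7884, 2.7342, 1.8592, 1.26, 0.519, 0.672 → Σ = 10.9617
T = 10.9617 / 4.8338 = 2.267719… → 2.27

2.27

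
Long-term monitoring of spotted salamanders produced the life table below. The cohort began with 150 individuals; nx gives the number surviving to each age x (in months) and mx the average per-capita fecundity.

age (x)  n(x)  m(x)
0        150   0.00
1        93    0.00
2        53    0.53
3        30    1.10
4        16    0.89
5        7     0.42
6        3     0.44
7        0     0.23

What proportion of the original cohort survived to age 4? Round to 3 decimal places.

l_4 = n_4/n_0 = 16/150 = 0.106667… → 0.107

0.107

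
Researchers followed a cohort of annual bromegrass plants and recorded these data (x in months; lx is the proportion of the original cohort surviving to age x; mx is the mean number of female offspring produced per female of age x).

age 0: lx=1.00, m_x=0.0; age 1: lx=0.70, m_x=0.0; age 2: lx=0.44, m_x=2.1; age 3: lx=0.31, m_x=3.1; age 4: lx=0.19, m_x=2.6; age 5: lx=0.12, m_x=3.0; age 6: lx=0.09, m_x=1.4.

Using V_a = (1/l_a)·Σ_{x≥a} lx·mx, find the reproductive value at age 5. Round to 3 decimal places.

lx·mx for x ≥ 5: 0.36, 0.126 → sum = 0.486
V_5 = 0.486 / l_5 = 0.486 / 0.12 = 4.05 → 4.050

4.050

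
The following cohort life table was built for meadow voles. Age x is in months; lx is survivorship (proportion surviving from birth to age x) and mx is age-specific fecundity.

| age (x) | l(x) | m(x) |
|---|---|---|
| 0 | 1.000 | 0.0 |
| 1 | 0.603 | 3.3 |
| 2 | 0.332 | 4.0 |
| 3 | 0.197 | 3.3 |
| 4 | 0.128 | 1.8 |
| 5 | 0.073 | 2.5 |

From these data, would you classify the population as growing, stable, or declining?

growing

R0 = Σ lx·mx = 0 + 1.9899 + 1.328 + 0.6501 + 0.2304 + 0.1825 = 4.3809
R0 > 1, so the population is growing.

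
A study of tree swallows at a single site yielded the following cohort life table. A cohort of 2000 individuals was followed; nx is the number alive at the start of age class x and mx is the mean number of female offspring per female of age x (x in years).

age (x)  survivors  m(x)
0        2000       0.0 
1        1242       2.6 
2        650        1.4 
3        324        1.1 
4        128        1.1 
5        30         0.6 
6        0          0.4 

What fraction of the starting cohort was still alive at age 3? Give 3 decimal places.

0.162

l_3 = n_3/n_0 = 324/2000 = 0.162 → 0.162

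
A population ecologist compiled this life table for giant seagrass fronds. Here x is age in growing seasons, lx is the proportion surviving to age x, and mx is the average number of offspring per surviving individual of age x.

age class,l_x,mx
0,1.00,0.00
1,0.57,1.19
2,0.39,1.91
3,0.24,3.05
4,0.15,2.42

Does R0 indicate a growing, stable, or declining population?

growing

R0 = Σ lx·mx = 0 + 0.6783 + 0.7449 + 0.732 + 0.363 = 2.5182
R0 > 1, so the population is growing.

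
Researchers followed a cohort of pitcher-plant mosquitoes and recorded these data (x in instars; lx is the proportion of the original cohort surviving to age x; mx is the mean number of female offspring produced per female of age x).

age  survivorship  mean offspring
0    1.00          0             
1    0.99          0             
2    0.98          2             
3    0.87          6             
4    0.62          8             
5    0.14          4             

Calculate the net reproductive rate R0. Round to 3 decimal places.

12.700

lx·mx by age: 0, 0, 1.96, 5.22, 4.96, 0.56
R0 = Σ lx·mx = 12.7 → 12.700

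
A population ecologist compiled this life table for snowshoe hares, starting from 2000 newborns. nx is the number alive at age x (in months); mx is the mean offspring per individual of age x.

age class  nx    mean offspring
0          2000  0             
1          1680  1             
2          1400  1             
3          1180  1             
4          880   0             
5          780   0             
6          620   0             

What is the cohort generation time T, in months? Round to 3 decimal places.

lx = nx/n0 = nx/2000: 1, 0.84, 0.7, 0.59, 0.44, 0.39, 0.31
lx·mx: 0, 0.84, 0.7, 0.59, 0, 0, 0 → R0 = 2.13
x·lx·mx: 0, 0.84, 1.4, 1.77, 0, 0, 0 → Σ = 4.01
T = 4.01 / 2.13 = 1.882629… → 1.883

1.883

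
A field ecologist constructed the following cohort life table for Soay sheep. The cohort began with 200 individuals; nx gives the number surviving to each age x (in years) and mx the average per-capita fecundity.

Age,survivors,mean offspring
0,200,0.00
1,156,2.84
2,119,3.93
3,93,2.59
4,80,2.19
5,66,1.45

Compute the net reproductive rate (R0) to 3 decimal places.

lx = nx/n0 = nx/200: 1, 0.78, 0.595, 0.465, 0.4, 0.33
lx·mx by age: 0, 2.2152, 2.33835, 1.20435, 0.876, 0.4785
R0 = Σ lx·mx = 7.1124 → 7.112

7.112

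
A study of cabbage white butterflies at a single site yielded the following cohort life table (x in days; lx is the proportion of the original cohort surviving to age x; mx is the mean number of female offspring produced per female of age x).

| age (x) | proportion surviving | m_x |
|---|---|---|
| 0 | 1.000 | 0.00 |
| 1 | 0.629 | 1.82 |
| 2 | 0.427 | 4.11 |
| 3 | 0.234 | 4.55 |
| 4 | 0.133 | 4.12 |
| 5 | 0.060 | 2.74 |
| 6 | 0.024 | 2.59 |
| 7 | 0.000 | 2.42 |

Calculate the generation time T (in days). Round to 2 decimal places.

lx·mx: 0, 1.14478, 1.75497, 1.0647, 0.54796, 0.1644, 0.06216, 0 → R0 = 4.73897
x·lx·mx: 0, 1.14478, 3.50994, 3.1941, 2.19184, 0.822, 0.37296, 0 → Σ = 11.23562
T = 11.23562 / 4.73897 = 2.370899… → 2.37

2.37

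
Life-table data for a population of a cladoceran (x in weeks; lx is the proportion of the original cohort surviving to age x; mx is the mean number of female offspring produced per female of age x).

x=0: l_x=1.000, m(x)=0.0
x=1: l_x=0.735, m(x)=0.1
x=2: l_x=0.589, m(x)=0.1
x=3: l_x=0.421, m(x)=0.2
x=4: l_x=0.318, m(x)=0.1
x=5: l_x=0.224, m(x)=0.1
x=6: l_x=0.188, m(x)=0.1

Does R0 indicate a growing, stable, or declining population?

R0 = Σ lx·mx = 0 + 0.0735 + 0.0589 + 0.0842 + 0.0318 + 0.0224 + 0.0188 = 0.2896
R0 < 1, so the population is declining.

declining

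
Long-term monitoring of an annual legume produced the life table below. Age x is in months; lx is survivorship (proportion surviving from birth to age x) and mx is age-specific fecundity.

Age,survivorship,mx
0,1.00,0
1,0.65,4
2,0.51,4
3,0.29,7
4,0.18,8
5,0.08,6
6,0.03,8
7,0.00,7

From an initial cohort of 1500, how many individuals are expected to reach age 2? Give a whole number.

765

Expected survivors = N0 · l_2 = 1500 × 0.51 = 765 → 765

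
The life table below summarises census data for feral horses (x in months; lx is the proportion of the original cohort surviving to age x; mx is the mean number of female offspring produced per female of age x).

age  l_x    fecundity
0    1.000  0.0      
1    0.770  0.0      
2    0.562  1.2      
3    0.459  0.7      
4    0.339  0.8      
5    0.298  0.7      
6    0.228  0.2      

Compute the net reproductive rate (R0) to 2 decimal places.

1.52

lx·mx by age: 0, 0, 0.6744, 0.3213, 0.2712, 0.2086, 0.0456
R0 = Σ lx·mx = 1.5211 → 1.52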